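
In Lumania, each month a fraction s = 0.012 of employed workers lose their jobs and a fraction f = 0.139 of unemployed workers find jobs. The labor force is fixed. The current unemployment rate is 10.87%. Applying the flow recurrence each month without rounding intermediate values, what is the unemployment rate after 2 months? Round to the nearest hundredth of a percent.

Unemployment rate after two months ≈ 10.05%.

With a fixed labor force, u_{t+1} = u_t + s·(1−u_t) − f·u_t = u_t·(1−s−f) + s.
Here 1−s−f = 0.849 and s = 0.012.
u_1 = 0.108700 × 0.849 + 0.012 = 0.104286.
u_2 = 0.104286 × 0.849 + 0.012 = 0.100539.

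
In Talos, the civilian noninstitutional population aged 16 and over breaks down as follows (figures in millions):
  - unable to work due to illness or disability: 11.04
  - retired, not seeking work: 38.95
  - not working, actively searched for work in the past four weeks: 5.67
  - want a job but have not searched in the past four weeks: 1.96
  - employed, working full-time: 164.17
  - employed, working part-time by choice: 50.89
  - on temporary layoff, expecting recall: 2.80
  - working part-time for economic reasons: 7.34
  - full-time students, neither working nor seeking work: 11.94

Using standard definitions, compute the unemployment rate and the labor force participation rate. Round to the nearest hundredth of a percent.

Employed = 164.17 + 50.89 + 7.34 = 222.40 million (anyone who worked, including part-time for economic reasons, counts as employed).
Unemployed = 5.67 + 2.80 = 8.47 million (jobless and actively searching, or on temporary layoff).
Labor force = 222.40 + 8.47 = 230.87 million.
Not in labor force = 11.04 + 38.95 + 1.96 + 11.94 = 63.89 million (those not working and not actively searching are outside the labor force — including those who want a job but have given up searching).
Civilian working-age population = 230.87 + 63.89 = 294.76 million.
Unemployment rate = 8.47 / 230.87 = 3.67%.
Labor force participation rate = 230.87 / 294.76 = 78.32%.

Unemployment rate ≈ 3.67%; labor force participation rate ≈ 78.32%.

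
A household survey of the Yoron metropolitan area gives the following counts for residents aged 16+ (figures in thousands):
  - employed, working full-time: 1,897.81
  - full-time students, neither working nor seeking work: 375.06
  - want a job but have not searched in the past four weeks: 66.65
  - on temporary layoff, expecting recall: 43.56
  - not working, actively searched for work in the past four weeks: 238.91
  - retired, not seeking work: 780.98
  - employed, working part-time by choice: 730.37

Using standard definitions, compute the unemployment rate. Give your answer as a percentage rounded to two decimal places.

Employed = 1,897.81 + 730.37 = 2,628.18 thousand.
Unemployed = 43.56 + 238.91 = 282.47 thousand (jobless and actively searching, or on temporary layoff).
Labor force = 2,628.18 + 282.47 = 2,910.65 thousand.
Unemployment rate = 282.47 / 2,910.65 = 9.70%.

Unemployment rate ≈ 9.70%.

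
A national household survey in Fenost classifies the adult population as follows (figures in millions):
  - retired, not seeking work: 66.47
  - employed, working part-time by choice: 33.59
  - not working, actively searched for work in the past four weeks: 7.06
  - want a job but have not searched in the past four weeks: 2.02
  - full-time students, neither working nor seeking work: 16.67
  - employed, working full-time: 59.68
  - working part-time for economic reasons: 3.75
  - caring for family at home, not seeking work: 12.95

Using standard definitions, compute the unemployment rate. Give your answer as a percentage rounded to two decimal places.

Unemployment rate ≈ 6.78%.

Employed = 33.59 + 59.68 + 3.75 = 97.02 million (anyone who worked, including part-time for economic reasons, counts as employed).
Unemployed = 7.06 million.
Labor force = 97.02 + 7.06 = 104.08 million.
Unemployment rate = 7.06 / 104.08 = 6.78%.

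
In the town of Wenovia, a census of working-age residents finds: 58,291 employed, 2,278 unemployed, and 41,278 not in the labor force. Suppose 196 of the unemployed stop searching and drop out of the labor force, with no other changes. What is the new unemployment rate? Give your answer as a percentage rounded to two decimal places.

New unemployment rate ≈ 3.45%.

Initially, labor force = 58,291 + 2,278 = 60,569, so u = 2,278/60,569 = 3.76%.
After the change, unemployed and labor force both fall by 196 → E = 58,291, U = 2,082, labor force = 60,373.
New unemployment rate = 2,082 / 60,373 = 3.45%.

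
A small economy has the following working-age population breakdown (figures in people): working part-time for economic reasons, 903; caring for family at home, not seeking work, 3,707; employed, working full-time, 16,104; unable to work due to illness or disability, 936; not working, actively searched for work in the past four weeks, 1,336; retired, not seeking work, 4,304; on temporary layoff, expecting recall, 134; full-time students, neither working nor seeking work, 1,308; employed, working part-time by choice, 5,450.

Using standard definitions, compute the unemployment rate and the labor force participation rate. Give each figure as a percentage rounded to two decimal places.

Unemployment rate ≈ 6.14%; labor force participation rate ≈ 70.00%.

Employed = 903 + 16,104 + 5,450 = 22,457 (anyone who worked, including part-time for economic reasons, counts as employed).
Unemployed = 1,336 + 134 = 1,470 (jobless and actively searching, or on temporary layoff).
Labor force = 22,457 + 1,470 = 23,927.
Not in labor force = 3,707 + 936 + 4,304 + 1,308 = 10,255 (those not working and not actively searching are outside the labor force).
Civilian working-age population = 23,927 + 10,255 = 34,182.
Unemployment rate = 1,470 / 23,927 = 6.14%.
Labor force participation rate = 23,927 / 34,182 = 70.00%.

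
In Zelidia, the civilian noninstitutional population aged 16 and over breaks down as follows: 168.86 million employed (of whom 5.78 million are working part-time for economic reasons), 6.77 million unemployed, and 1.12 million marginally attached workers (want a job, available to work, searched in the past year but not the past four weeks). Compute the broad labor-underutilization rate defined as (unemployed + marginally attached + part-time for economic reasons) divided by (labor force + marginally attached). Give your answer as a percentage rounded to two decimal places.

Labor force = 168.86 + 6.77 = 175.63 million.
Numerator = 6.77 + 1.12 + 5.78 = 13.67 million.
Denominator = 175.63 + 1.12 = 176.75 million.
Broad rate = 13.67 / 176.75 = 7.73%.

Broad underutilization rate ≈ 7.73%.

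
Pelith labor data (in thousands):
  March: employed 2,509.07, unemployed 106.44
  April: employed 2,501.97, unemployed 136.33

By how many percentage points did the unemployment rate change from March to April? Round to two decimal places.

March: labor force = 2,509.07 + 106.44 = 2,615.51; u = 106.44/2,615.51 = 4.07%.
April: labor force = 2,501.97 + 136.33 = 2,638.30; u = 136.33/2,638.30 = 5.17%.
Change = 5.17% − 4.07% = +1.10 pp.

The unemployment rate changed by +1.10 percentage points.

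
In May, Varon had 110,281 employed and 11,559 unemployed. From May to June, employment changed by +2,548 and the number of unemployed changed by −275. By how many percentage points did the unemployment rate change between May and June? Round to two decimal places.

May: labor force = 110,281 + 11,559 = 121,840; u = 11,559/121,840 = 9.49%.
June: labor force = 112,829 + 11,284 = 124,113; u = 11,284/124,113 = 9.09%.
Change = 9.09% − 9.49% = −0.40 pp.

The unemployment rate changed by −0.40 percentage points.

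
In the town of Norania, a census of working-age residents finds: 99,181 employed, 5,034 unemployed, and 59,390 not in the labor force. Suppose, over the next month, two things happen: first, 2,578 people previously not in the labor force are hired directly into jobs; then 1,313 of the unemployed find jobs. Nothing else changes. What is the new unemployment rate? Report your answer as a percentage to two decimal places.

Initially, labor force = 99,181 + 5,034 = 104,215, so u = 5,034/104,215 = 4.83%.
After the first change, employed and labor force both rise by 2,578; unemployed unchanged → E = 101,759, U = 5,034, labor force = 106,793.
After the second change, unemployed falls and employed rises by 1,313; labor force unchanged → E = 103,072, U = 3,721, labor force = 106,793.
New unemployment rate = 3,721 / 106,793 = 3.48%.

New unemployment rate ≈ 3.48%.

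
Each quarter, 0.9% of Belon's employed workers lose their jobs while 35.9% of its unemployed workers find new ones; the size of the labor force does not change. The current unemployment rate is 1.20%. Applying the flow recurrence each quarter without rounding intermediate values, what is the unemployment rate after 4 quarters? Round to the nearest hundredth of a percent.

With a fixed labor force, u_{t+1} = u_t + s·(1−u_t) − f·u_t = u_t·(1−s−f) + s.
Here 1−s−f = 0.632 and s = 0.009.
u_1 = 0.012000 × 0.632 + 0.009 = 0.016584.
u_2 = 0.016584 × 0.632 + 0.009 = 0.019481.
u_3 = 0.019481 × 0.632 + 0.009 = 0.021312.
u_4 = 0.021312 × 0.632 + 0.009 = 0.022469.

Unemployment rate after four quarters ≈ 2.25%.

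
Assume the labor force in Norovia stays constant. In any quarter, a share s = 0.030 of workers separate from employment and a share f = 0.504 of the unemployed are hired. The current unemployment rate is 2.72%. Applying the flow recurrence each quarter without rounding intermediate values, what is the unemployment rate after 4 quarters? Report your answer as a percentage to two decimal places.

Unemployment rate after four quarters ≈ 5.48%.

With a fixed labor force, u_{t+1} = u_t + s·(1−u_t) − f·u_t = u_t·(1−s−f) + s.
Here 1−s−f = 0.466 and s = 0.030.
u_1 = 0.027200 × 0.466 + 0.030 = 0.042675.
u_2 = 0.042675 × 0.466 + 0.030 = 0.049887.
u_3 = 0.049887 × 0.466 + 0.030 = 0.053247.
u_4 = 0.053247 × 0.466 + 0.030 = 0.054813.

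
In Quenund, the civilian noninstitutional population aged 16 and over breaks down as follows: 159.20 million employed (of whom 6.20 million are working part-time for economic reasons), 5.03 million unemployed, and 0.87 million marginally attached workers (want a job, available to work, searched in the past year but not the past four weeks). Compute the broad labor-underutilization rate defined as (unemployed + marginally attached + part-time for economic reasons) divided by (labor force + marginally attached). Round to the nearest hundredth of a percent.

Labor force = 159.20 + 5.03 = 164.23 million.
Numerator = 5.03 + 0.87 + 6.20 = 12.10 million.
Denominator = 164.23 + 0.87 = 165.10 million.
Broad rate = 12.10 / 165.10 = 7.33%.

Broad underutilization rate ≈ 7.33%.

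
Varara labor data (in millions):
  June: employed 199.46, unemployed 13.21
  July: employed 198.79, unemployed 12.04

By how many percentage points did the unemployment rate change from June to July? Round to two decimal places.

June: labor force = 199.46 + 13.21 = 212.67; u = 13.21/212.67 = 6.21%.
July: labor force = 198.79 + 12.04 = 210.83; u = 12.04/210.83 = 5.71%.
Change = 5.71% − 6.21% = −0.50 pp.

The unemployment rate changed by −0.50 percentage points.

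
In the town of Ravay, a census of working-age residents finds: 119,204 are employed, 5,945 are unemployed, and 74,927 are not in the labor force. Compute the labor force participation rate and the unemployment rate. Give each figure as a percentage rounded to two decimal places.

Labor force = employed + unemployed = 119,204 + 5,945 = 125,149.
Working-age population = 125,149 + 74,927 = 200,076.
Unemployment rate = 5,945 / 125,149 = 4.75%.
Labor force participation rate = 125,149 / 200,076 = 62.55%.

Labor force participation rate ≈ 62.55%; unemployment rate ≈ 4.75%.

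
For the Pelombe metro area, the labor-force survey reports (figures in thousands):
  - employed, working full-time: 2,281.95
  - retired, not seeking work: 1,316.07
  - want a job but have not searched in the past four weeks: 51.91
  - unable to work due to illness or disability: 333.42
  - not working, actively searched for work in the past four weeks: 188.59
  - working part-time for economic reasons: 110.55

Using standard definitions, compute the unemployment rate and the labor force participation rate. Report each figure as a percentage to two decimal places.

Employed = 2,281.95 + 110.55 = 2,392.50 thousand (anyone who worked, including part-time for economic reasons, counts as employed).
Unemployed = 188.59 thousand.
Labor force = 2,392.50 + 188.59 = 2,581.09 thousand.
Not in labor force = 1,316.07 + 51.91 + 333.42 = 1,701.40 thousand (those not working and not actively searching are outside the labor force — including those who want a job but have given up searching).
Civilian working-age population = 2,581.09 + 1,701.40 = 4,282.49 thousand.
Unemployment rate = 188.59 / 2,581.09 = 7.31%.
Labor force participation rate = 2,581.09 / 4,282.49 = 60.27%.

Unemployment rate ≈ 7.31%; labor force participation rate ≈ 60.27%.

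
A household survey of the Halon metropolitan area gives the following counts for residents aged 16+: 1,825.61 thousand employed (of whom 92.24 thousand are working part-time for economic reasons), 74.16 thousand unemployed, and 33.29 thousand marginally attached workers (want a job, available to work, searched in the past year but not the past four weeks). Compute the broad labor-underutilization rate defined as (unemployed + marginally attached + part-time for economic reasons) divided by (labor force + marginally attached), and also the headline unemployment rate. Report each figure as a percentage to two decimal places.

Labor force = 1,825.61 + 74.16 = 1,899.77 thousand.
Numerator = 74.16 + 33.29 + 92.24 = 199.69 thousand.
Denominator = 1,899.77 + 33.29 = 1,933.06 thousand.
Broad rate = 199.69 / 1,933.06 = 10.33%.
Headline unemployment rate = 74.16 / 1,899.77 = 3.90%.

Broad underutilization rate ≈ 10.33%; headline unemployment rate ≈ 3.90%.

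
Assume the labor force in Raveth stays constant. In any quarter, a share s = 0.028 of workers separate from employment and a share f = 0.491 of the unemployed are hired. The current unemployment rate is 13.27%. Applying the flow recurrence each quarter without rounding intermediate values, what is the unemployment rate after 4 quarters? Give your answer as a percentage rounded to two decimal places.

With a fixed labor force, u_{t+1} = u_t + s·(1−u_t) − f·u_t = u_t·(1−s−f) + s.
Here 1−s−f = 0.481 and s = 0.028.
u_1 = 0.132700 × 0.481 + 0.028 = 0.091829.
u_2 = 0.091829 × 0.481 + 0.028 = 0.072170.
u_3 = 0.072170 × 0.481 + 0.028 = 0.062714.
u_4 = 0.062714 × 0.481 + 0.028 = 0.058165.

Unemployment rate after four quarters ≈ 5.82%.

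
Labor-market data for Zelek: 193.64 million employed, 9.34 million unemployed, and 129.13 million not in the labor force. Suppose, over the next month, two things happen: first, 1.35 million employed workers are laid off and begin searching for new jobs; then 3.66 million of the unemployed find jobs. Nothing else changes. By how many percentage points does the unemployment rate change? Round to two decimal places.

The unemployment rate changes by −1.14 percentage points.

Initially, labor force = 193.64 + 9.34 = 202.98 million, so u = 9.34/202.98 = 4.60%.
After the first change, employed falls and unemployed rises by 1.35; labor force unchanged → E = 192.29, U = 10.69, labor force = 202.98 million.
After the second change, unemployed falls and employed rises by 3.66; labor force unchanged → E = 195.95, U = 7.03, labor force = 202.98 million.
New unemployment rate = 7.03 / 202.98 = 3.46%.
Change = 3.46% − 4.60% = −1.14 percentage points.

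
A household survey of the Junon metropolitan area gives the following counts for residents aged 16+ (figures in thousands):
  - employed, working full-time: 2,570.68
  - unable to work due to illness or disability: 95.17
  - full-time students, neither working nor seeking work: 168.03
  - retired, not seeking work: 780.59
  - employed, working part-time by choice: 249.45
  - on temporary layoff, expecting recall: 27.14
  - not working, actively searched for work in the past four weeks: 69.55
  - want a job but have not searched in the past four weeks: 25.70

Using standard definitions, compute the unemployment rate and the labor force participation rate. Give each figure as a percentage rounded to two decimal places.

Employed = 2,570.68 + 249.45 = 2,820.13 thousand.
Unemployed = 27.14 + 69.55 = 96.69 thousand (jobless and actively searching, or on temporary layoff).
Labor force = 2,820.13 + 96.69 = 2,916.82 thousand.
Not in labor force = 95.17 + 168.03 + 780.59 + 25.70 = 1,069.49 thousand (those not working and not actively searching are outside the labor force — including those who want a job but have given up searching).
Civilian working-age population = 2,916.82 + 1,069.49 = 3,986.31 thousand.
Unemployment rate = 96.69 / 2,916.82 = 3.31%.
Labor force participation rate = 2,916.82 / 3,986.31 = 73.17%.

Unemployment rate ≈ 3.31%; labor force participation rate ≈ 73.17%.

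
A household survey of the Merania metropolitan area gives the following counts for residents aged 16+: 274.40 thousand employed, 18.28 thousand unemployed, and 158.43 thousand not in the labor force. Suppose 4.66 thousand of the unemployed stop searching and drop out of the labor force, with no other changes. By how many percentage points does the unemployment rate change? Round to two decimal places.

The unemployment rate changes by −1.52 percentage points.

Initially, labor force = 274.40 + 18.28 = 292.68 thousand, so u = 18.28/292.68 = 6.25%.
After the change, unemployed and labor force both fall by 4.66 → E = 274.40, U = 13.62, labor force = 288.02 thousand.
New unemployment rate = 13.62 / 288.02 = 4.73%.
Change = 4.73% − 6.25% = −1.52 percentage points.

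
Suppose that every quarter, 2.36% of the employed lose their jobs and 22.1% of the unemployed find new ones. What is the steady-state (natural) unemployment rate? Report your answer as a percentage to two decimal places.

Steady-state unemployment rate ≈ 9.65%.

At steady state the flows balance: s·E = f·U, so U/(E+U) = s/(s+f).
u* = 2.36 / (2.36 + 22.1) = 2.36 / 24.46 = 9.65%.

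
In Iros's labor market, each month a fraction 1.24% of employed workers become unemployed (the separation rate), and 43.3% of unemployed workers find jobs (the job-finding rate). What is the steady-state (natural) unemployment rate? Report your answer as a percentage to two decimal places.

At steady state the flows balance: s·E = f·U, so U/(E+U) = s/(s+f).
u* = 1.24 / (1.24 + 43.3) = 1.24 / 44.54 = 2.78%.

Steady-state unemployment rate ≈ 2.78%.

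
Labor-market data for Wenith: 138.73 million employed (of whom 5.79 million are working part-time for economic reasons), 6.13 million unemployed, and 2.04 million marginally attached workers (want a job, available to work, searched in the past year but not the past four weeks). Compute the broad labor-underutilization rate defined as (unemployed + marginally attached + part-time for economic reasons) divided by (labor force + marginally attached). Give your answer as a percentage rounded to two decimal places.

Labor force = 138.73 + 6.13 = 144.86 million.
Numerator = 6.13 + 2.04 + 5.79 = 13.96 million.
Denominator = 144.86 + 2.04 = 146.90 million.
Broad rate = 13.96 / 146.90 = 9.50%.

Broad underutilization rate ≈ 9.50%.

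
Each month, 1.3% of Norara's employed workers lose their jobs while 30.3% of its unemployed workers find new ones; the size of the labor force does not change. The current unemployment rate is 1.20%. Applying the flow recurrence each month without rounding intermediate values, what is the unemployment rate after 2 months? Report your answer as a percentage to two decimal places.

Unemployment rate after two months ≈ 2.75%.

With a fixed labor force, u_{t+1} = u_t + s·(1−u_t) − f·u_t = u_t·(1−s−f) + s.
Here 1−s−f = 0.684 and s = 0.013.
u_1 = 0.012000 × 0.684 + 0.013 = 0.021208.
u_2 = 0.021208 × 0.684 + 0.013 = 0.027506.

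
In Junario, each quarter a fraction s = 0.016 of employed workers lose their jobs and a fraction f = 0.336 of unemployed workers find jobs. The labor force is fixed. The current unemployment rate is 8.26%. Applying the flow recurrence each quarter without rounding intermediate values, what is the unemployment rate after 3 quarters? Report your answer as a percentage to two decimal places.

With a fixed labor force, u_{t+1} = u_t + s·(1−u_t) − f·u_t = u_t·(1−s−f) + s.
Here 1−s−f = 0.648 and s = 0.016.
u_1 = 0.082600 × 0.648 + 0.016 = 0.069525.
u_2 = 0.069525 × 0.648 + 0.016 = 0.061052.
u_3 = 0.061052 × 0.648 + 0.016 = 0.055562.

Unemployment rate after three quarters ≈ 5.56%.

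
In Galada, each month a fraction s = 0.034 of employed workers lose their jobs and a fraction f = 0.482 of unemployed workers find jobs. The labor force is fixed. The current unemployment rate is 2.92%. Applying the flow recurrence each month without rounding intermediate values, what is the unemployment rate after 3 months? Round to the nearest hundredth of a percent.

With a fixed labor force, u_{t+1} = u_t + s·(1−u_t) − f·u_t = u_t·(1−s−f) + s.
Here 1−s−f = 0.484 and s = 0.034.
u_1 = 0.029200 × 0.484 + 0.034 = 0.048133.
u_2 = 0.048133 × 0.484 + 0.034 = 0.057296.
u_3 = 0.057296 × 0.484 + 0.034 = 0.061731.

Unemployment rate after three months ≈ 6.17%.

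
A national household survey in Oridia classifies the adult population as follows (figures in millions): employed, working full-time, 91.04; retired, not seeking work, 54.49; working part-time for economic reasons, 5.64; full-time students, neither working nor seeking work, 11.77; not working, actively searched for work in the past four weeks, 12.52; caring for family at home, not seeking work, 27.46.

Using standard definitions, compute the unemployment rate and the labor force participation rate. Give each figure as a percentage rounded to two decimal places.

Employed = 91.04 + 5.64 = 96.68 million (anyone who worked, including part-time for economic reasons, counts as employed).
Unemployed = 12.52 million.
Labor force = 96.68 + 12.52 = 109.20 million.
Not in labor force = 54.49 + 11.77 + 27.46 = 93.72 million (those not working and not actively searching are outside the labor force).
Civilian working-age population = 109.20 + 93.72 = 202.92 million.
Unemployment rate = 12.52 / 109.20 = 11.47%.
Labor force participation rate = 109.20 / 202.92 = 53.81%.

Unemployment rate ≈ 11.47%; labor force participation rate ≈ 53.81%.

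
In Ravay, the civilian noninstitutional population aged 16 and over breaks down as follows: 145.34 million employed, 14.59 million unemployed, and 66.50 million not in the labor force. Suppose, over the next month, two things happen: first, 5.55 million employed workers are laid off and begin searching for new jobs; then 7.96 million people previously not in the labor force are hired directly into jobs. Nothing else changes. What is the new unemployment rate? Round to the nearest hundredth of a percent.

New unemployment rate ≈ 12.00%.

Initially, labor force = 145.34 + 14.59 = 159.93 million, so u = 14.59/159.93 = 9.12%.
After the first change, employed falls and unemployed rises by 5.55; labor force unchanged → E = 139.79, U = 20.14, labor force = 159.93 million.
After the second change, employed and labor force both rise by 7.96; unemployed unchanged → E = 147.75, U = 20.14, labor force = 167.89 million.
New unemployment rate = 20.14 / 167.89 = 12.00%.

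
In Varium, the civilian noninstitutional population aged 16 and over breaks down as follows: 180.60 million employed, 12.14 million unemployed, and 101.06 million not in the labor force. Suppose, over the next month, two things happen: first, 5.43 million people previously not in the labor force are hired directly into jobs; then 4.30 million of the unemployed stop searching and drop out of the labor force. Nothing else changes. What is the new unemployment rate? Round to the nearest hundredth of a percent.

New unemployment rate ≈ 4.04%.

Initially, labor force = 180.60 + 12.14 = 192.74 million, so u = 12.14/192.74 = 6.30%.
After the first change, employed and labor force both rise by 5.43; unemployed unchanged → E = 186.03, U = 12.14, labor force = 198.17 million.
After the second change, unemployed and labor force both fall by 4.30 → E = 186.03, U = 7.84, labor force = 193.87 million.
New unemployment rate = 7.84 / 193.87 = 4.04%.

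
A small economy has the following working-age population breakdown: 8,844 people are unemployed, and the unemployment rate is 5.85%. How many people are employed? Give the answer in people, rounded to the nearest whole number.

Labor force = U / u = 8,844 / 0.0585 ≈ 151,179.
Employed = labor force − unemployed = 151,179 − 8,844 = 142,335.

About 142,335 are employed.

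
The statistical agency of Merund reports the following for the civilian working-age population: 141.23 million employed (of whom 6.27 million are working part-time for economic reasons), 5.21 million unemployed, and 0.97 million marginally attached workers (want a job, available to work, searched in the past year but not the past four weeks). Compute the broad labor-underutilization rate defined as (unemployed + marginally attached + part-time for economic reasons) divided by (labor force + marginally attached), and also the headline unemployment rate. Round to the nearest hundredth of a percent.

Broad underutilization rate ≈ 8.45%; headline unemployment rate ≈ 3.56%.

Labor force = 141.23 + 5.21 = 146.44 million.
Numerator = 5.21 + 0.97 + 6.27 = 12.45 million.
Denominator = 146.44 + 0.97 = 147.41 million.
Broad rate = 12.45 / 147.41 = 8.45%.
Headline unemployment rate = 5.21 / 146.44 = 3.56%.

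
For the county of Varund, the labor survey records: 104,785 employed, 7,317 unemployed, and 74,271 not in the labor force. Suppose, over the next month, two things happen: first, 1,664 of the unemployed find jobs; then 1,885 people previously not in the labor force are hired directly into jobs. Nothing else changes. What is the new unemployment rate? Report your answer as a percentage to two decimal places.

Initially, labor force = 104,785 + 7,317 = 112,102, so u = 7,317/112,102 = 6.53%.
After the first change, unemployed falls and employed rises by 1,664; labor force unchanged → E = 106,449, U = 5,653, labor force = 112,102.
After the second change, employed and labor force both rise by 1,885; unemployed unchanged → E = 108,334, U = 5,653, labor force = 113,987.
New unemployment rate = 5,653 / 113,987 = 4.96%.

New unemployment rate ≈ 4.96%.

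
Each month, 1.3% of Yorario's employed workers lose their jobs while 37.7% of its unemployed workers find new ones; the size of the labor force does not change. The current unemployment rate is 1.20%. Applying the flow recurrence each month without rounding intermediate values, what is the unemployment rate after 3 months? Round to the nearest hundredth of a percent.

Unemployment rate after three months ≈ 2.85%.

With a fixed labor force, u_{t+1} = u_t + s·(1−u_t) − f·u_t = u_t·(1−s−f) + s.
Here 1−s−f = 0.610 and s = 0.013.
u_1 = 0.012000 × 0.610 + 0.013 = 0.020320.
u_2 = 0.020320 × 0.610 + 0.013 = 0.025395.
u_3 = 0.025395 × 0.610 + 0.013 = 0.028491.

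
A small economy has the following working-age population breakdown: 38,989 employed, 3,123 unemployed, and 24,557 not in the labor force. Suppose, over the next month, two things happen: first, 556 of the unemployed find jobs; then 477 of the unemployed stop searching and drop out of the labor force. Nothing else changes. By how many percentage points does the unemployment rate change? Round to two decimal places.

Initially, labor force = 38,989 + 3,123 = 42,112, so u = 3,123/42,112 = 7.42%.
After the first change, unemployed falls and employed rises by 556; labor force unchanged → E = 39,545, U = 2,567, labor force = 42,112.
After the second change, unemployed and labor force both fall by 477 → E = 39,545, U = 2,090, labor force = 41,635.
New unemployment rate = 2,090 / 41,635 = 5.02%.
Change = 5.02% − 7.42% = −2.40 percentage points.

The unemployment rate changes by −2.40 percentage points.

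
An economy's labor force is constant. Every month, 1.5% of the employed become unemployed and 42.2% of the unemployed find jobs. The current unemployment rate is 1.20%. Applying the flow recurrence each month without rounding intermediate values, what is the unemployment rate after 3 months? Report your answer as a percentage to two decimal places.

Unemployment rate after three months ≈ 3.03%.

With a fixed labor force, u_{t+1} = u_t + s·(1−u_t) − f·u_t = u_t·(1−s−f) + s.
Here 1−s−f = 0.563 and s = 0.015.
u_1 = 0.012000 × 0.563 + 0.015 = 0.021756.
u_2 = 0.021756 × 0.563 + 0.015 = 0.027249.
u_3 = 0.027249 × 0.563 + 0.015 = 0.030341.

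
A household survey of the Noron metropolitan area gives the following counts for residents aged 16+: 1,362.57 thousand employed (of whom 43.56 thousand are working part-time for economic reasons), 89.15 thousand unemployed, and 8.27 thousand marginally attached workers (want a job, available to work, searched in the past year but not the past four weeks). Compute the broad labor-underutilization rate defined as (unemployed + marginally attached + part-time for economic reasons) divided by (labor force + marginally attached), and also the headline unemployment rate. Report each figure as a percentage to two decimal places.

Broad underutilization rate ≈ 9.66%; headline unemployment rate ≈ 6.14%.

Labor force = 1,362.57 + 89.15 = 1,451.72 thousand.
Numerator = 89.15 + 8.27 + 43.56 = 140.98 thousand.
Denominator = 1,451.72 + 8.27 = 1,459.99 thousand.
Broad rate = 140.98 / 1,459.99 = 9.66%.
Headline unemployment rate = 89.15 / 1,451.72 = 6.14%.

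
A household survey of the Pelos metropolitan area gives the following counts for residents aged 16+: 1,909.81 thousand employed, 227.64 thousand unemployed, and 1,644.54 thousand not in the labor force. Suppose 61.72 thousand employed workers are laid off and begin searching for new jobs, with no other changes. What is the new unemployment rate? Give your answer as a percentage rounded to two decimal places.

New unemployment rate ≈ 13.54%.

Initially, labor force = 1,909.81 + 227.64 = 2,137.45 thousand, so u = 227.64/2,137.45 = 10.65%.
After the change, employed falls and unemployed rises by 61.72; labor force unchanged → E = 1,848.09, U = 289.36, labor force = 2,137.45 thousand.
New unemployment rate = 289.36 / 2,137.45 = 13.54%.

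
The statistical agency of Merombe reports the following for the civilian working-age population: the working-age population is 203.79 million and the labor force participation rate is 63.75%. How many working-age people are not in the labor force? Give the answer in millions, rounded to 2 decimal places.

About 73.87 million are not in the labor force.

Share not in the labor force = 1 − 0.6375 = 0.3625.
Not in labor force = 0.3625 × 203.79 ≈ 73.87 million.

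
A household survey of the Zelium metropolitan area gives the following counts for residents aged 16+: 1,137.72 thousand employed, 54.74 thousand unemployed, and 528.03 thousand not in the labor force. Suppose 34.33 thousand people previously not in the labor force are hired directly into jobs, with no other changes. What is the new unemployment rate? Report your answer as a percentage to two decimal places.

New unemployment rate ≈ 4.46%.

Initially, labor force = 1,137.72 + 54.74 = 1,192.46 thousand, so u = 54.74/1,192.46 = 4.59%.
After the change, employed and labor force both rise by 34.33; unemployed unchanged → E = 1,172.05, U = 54.74, labor force = 1,226.79 thousand.
New unemployment rate = 54.74 / 1,226.79 = 4.46%.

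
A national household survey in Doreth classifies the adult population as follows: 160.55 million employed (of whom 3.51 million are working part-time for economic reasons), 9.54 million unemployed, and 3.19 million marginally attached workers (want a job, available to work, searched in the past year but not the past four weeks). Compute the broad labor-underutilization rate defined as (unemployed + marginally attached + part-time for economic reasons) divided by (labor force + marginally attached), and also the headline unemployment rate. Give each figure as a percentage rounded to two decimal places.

Broad underutilization rate ≈ 9.37%; headline unemployment rate ≈ 5.61%.

Labor force = 160.55 + 9.54 = 170.09 million.
Numerator = 9.54 + 3.19 + 3.51 = 16.24 million.
Denominator = 170.09 + 3.19 = 173.28 million.
Broad rate = 16.24 / 173.28 = 9.37%.
Headline unemployment rate = 9.54 / 170.09 = 5.61%.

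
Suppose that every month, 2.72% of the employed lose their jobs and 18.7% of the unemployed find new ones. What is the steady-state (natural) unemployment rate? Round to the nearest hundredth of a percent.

At steady state the flows balance: s·E = f·U, so U/(E+U) = s/(s+f).
u* = 2.72 / (2.72 + 18.7) = 2.72 / 21.42 = 12.70%.

Steady-state unemployment rate ≈ 12.70%.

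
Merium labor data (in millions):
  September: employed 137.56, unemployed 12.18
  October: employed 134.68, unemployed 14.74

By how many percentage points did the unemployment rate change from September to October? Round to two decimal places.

September: labor force = 137.56 + 12.18 = 149.74; u = 12.18/149.74 = 8.13%.
October: labor force = 134.68 + 14.74 = 149.42; u = 14.74/149.42 = 9.86%.
Change = 9.86% − 8.13% = +1.73 pp.

The unemployment rate changed by +1.73 percentage points.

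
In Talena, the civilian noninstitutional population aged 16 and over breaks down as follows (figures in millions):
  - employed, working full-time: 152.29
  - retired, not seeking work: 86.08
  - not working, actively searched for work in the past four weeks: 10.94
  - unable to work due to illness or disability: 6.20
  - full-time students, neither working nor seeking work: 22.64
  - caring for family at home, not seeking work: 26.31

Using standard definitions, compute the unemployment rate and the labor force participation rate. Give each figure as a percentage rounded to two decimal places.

Unemployment rate ≈ 6.70%; labor force participation rate ≈ 53.61%.

Employed = 152.29 million.
Unemployed = 10.94 million.
Labor force = 152.29 + 10.94 = 163.23 million.
Not in labor force = 86.08 + 6.20 + 22.64 + 26.31 = 141.23 million (those not working and not actively searching are outside the labor force).
Civilian working-age population = 163.23 + 141.23 = 304.46 million.
Unemployment rate = 10.94 / 163.23 = 6.70%.
Labor force participation rate = 163.23 / 304.46 = 53.61%.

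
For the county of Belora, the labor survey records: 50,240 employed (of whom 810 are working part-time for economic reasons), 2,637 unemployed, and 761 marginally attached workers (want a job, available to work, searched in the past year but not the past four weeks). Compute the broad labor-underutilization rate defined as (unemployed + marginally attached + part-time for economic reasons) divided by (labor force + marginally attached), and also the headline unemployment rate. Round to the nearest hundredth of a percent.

Broad underutilization rate ≈ 7.85%; headline unemployment rate ≈ 4.99%.

Labor force = 50,240 + 2,637 = 52,877.
Numerator = 2,637 + 761 + 810 = 4,208.
Denominator = 52,877 + 761 = 53,638.
Broad rate = 4,208 / 53,638 = 7.85%.
Headline unemployment rate = 2,637 / 52,877 = 4.99%.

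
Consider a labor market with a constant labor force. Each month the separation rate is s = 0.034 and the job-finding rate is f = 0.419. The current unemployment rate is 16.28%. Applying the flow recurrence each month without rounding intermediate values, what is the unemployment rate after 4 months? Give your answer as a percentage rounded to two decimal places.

With a fixed labor force, u_{t+1} = u_t + s·(1−u_t) − f·u_t = u_t·(1−s−f) + s.
Here 1−s−f = 0.547 and s = 0.034.
u_1 = 0.162800 × 0.547 + 0.034 = 0.123052.
u_2 = 0.123052 × 0.547 + 0.034 = 0.101309.
u_3 = 0.101309 × 0.547 + 0.034 = 0.089416.
u_4 = 0.089416 × 0.547 + 0.034 = 0.082911.

Unemployment rate after four months ≈ 8.29%.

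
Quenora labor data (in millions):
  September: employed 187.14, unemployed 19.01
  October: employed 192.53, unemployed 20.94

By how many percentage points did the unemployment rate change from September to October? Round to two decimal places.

The unemployment rate changed by +0.59 percentage points.

September: labor force = 187.14 + 19.01 = 206.15; u = 19.01/206.15 = 9.22%.
October: labor force = 192.53 + 20.94 = 213.47; u = 20.94/213.47 = 9.81%.
Change = 9.81% − 9.22% = +0.59 pp.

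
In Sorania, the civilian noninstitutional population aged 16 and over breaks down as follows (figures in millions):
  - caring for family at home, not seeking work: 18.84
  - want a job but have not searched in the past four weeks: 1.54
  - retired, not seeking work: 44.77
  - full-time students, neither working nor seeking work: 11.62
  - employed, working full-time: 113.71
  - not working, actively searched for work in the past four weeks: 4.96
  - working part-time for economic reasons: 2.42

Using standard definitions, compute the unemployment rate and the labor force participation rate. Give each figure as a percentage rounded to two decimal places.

Employed = 113.71 + 2.42 = 116.13 million (anyone who worked, including part-time for economic reasons, counts as employed).
Unemployed = 4.96 million.
Labor force = 116.13 + 4.96 = 121.09 million.
Not in labor force = 18.84 + 1.54 + 44.77 + 11.62 = 76.77 million (those not working and not actively searching are outside the labor force — including those who want a job but have given up searching).
Civilian working-age population = 121.09 + 76.77 = 197.86 million.
Unemployment rate = 4.96 / 121.09 = 4.10%.
Labor force participation rate = 121.09 / 197.86 = 61.20%.

Unemployment rate ≈ 4.10%; labor force participation rate ≈ 61.20%.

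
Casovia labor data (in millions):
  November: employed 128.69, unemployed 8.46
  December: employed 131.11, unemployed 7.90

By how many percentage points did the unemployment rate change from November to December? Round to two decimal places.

November: labor force = 128.69 + 8.46 = 137.15; u = 8.46/137.15 = 6.17%.
December: labor force = 131.11 + 7.90 = 139.01; u = 7.90/139.01 = 5.68%.
Change = 5.68% − 6.17% = −0.49 pp.

The unemployment rate changed by −0.49 percentage points.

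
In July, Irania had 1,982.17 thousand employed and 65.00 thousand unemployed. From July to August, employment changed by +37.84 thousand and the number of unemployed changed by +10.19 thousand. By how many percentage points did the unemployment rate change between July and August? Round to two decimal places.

The unemployment rate changed by +0.41 percentage points.

July: labor force = 1,982.17 + 65.00 = 2,047.17; u = 65.00/2,047.17 = 3.18%.
August: labor force = 2,020.01 + 75.19 = 2,095.20; u = 75.19/2,095.20 = 3.59%.
Change = 3.59% − 3.18% = +0.41 pp.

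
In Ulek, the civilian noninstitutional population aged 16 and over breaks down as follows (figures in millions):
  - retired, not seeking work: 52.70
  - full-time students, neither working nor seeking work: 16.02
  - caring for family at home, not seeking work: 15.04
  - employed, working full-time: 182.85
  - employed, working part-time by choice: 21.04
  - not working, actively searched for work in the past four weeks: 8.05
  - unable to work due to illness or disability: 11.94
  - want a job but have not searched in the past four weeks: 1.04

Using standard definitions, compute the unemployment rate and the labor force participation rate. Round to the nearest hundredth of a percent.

Unemployment rate ≈ 3.80%; labor force participation rate ≈ 68.66%.

Employed = 182.85 + 21.04 = 203.89 million.
Unemployed = 8.05 million.
Labor force = 203.89 + 8.05 = 211.94 million.
Not in labor force = 52.70 + 16.02 + 15.04 + 11.94 + 1.04 = 96.74 million (those not working and not actively searching are outside the labor force — including those who want a job but have given up searching).
Civilian working-age population = 211.94 + 96.74 = 308.68 million.
Unemployment rate = 8.05 / 211.94 = 3.80%.
Labor force participation rate = 211.94 / 308.68 = 68.66%.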